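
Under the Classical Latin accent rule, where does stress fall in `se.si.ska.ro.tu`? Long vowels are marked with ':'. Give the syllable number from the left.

Classical Latin: stress the penult if heavy (long vowel or closed), else the antepenult.
Weights: 3 ska L, 4 ro L, 5 tu L.
The penult (syllable 4, ro) is light, so stress falls on the antepenult (syllable 3, ska).
Stress on syllable 3: se.si.ˈska.ro.tu.

3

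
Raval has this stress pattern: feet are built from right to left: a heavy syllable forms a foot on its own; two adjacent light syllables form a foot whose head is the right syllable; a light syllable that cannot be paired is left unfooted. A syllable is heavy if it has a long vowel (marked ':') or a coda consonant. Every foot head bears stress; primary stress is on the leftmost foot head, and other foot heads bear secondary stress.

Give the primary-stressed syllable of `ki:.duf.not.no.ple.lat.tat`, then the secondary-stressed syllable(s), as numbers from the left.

Weights: 1 ki: H, 2 duf H, 3 not H, 4 no L, 5 ple L, 6 lat H, 7 tat H.
Parse right to left (heavy = foot alone; LL = one foot; stranded L unfooted): (ˈki:) (ˈduf) (ˈnot) (no.ˈple) (ˈlat) (ˈtat).
Foot heads: 1, 2, 3, 5, 6, 7.
Primary stress on the leftmost head = syllable 1.
Secondary stress on 2, 3, 5, 6, 7: ˈki:.ˌduf.ˌnot.no.ˌple.ˌlat.ˌtat.

primary 1, secondary 2, 3, 5, 6, 7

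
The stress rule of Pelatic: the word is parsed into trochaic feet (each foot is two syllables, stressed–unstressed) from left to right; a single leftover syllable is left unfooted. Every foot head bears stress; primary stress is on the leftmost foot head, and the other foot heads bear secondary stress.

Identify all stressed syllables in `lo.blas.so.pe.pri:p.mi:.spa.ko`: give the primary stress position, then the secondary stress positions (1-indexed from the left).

Parse left to right into trochaic (ˈσσ) feet: (ˈlo.blas) (ˈso.pe) (ˈpri:p.mi:) (ˈspa.ko).
Foot heads (stressed positions): 1, 3, 5, 7.
End Rule Leftmost: primary stress on the leftmost head = syllable 1.
Secondary stress on 3, 5, 7: ˈlo.blas.ˌso.pe.ˌpri:p.mi:.ˌspa.ko.

primary 1, secondary 3, 5, 7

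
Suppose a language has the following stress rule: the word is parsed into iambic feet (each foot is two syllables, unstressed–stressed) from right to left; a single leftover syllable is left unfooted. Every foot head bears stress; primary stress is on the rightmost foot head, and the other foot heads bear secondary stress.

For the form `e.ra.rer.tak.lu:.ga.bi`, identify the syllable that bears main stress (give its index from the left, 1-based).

Parse right to left into iambic (σˈσ) feet: e (ra.ˈrer) (tak.ˈlu:) (ga.ˈbi). Syllable 1 is left unfooted.
Foot heads (stressed positions): 3, 5, 7.
End Rule Rightmost: primary stress on the rightmost head = syllable 7.
Primary stress: syllable 7 → e.ra.rer.tak.lu:.ga.ˈbi.

7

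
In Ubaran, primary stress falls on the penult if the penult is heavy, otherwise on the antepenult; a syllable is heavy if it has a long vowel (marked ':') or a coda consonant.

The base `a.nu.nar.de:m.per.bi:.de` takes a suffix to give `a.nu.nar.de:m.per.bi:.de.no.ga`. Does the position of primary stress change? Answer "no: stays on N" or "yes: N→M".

Base `a.nu.nar.de:m.per.bi:.de` (7 syllables):
  Weights: 5 per H, 6 bi: H, 7 de L.
  The penult (syllable 6, bi:) is heavy, so it takes stress.
  → primary stress on syllable 6.
Suffixed `a.nu.nar.de:m.per.bi:.de.no.ga` (9 syllables):
  Weights: 7 de L, 8 no L, 9 ga L.
  The penult (syllable 8, no) is light, so stress falls on the antepenult (syllable 7, de).
  → primary stress on syllable 7.

yes: 6→7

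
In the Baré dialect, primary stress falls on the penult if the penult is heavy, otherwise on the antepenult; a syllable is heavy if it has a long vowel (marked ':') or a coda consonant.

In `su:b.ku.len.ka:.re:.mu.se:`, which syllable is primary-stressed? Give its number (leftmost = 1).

Weights: 5 re: H, 6 mu L, 7 se: H.
The penult (syllable 6, mu) is light, so stress falls on the antepenult (syllable 5, re:).
Primary stress: syllable 5 → su:b.ku.len.ka:.ˈre:.mu.se:.

5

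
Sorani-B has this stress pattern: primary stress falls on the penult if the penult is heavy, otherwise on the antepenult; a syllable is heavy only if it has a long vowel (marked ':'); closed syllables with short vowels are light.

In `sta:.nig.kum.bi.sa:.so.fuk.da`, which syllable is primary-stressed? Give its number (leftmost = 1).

6

Weights: 6 so L, 7 fuk L, 8 da L.
The penult (syllable 7, fuk) is light, so stress falls on the antepenult (syllable 6, so).
Primary stress: syllable 6 → sta:.nig.kum.bi.sa:.ˈso.fuk.da.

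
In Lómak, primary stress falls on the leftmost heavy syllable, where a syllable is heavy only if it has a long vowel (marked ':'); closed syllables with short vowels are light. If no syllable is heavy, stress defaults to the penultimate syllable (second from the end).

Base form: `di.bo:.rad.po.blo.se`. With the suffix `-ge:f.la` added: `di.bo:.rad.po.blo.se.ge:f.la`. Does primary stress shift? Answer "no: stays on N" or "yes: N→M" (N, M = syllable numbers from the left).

no: stays on 2

Base `di.bo:.rad.po.blo.se` (6 syllables):
  Weights: 1 di L, 2 bo: H, 3 rad L, 4 po L, 5 blo L, 6 se L.
  Heavy syllables in the domain: 2. The leftmost is syllable 2 (bo:).
  → primary stress on syllable 2.
Suffixed `di.bo:.rad.po.blo.se.ge:f.la` (8 syllables):
  Weights: 1 di L, 2 bo: H, 3 rad L, 4 po L, 5 blo L, 6 se L, 7 ge:f H, 8 la L.
  Heavy syllables in the domain: 2, 7. The leftmost is syllable 2 (bo:).
  → primary stress on syllable 2.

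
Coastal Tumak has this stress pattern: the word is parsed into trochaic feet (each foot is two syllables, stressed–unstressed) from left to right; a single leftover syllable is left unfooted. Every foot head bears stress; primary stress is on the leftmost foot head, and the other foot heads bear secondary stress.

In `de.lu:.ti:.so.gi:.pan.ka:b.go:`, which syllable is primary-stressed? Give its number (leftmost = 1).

Parse left to right into trochaic (ˈσσ) feet: (ˈde.lu:) (ˈti:.so) (ˈgi:.pan) (ˈka:b.go:).
Foot heads (stressed positions): 1, 3, 5, 7.
End Rule Leftmost: primary stress on the leftmost head = syllable 1.
Primary stress: syllable 1 → ˈde.lu:.ti:.so.gi:.pan.ka:b.go:.

1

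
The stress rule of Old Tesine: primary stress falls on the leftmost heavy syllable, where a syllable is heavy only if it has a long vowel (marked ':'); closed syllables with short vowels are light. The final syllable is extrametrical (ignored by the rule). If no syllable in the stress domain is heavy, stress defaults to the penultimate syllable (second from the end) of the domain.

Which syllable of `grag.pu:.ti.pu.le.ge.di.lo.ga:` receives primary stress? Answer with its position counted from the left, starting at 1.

The final syllable (9, ga:) is extrametrical; the stress domain is syllables 1–8.
Weights: 1 grag L, 2 pu: H, 3 ti L, 4 pu L, 5 le L, 6 ge L, 7 di L, 8 lo L.
Heavy syllables in the domain: 2. The leftmost is syllable 2 (pu:).
Primary stress: syllable 2 → grag.ˈpu:.ti.pu.le.ge.di.lo.ga:.

2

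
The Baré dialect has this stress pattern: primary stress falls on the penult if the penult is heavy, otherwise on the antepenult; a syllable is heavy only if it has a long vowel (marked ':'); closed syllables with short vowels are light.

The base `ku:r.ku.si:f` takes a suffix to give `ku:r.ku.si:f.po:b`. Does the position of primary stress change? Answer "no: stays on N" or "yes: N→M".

yes: 1→3

Base `ku:r.ku.si:f` (3 syllables):
  Weights: 1 ku:r H, 2 ku L, 3 si:f H.
  The penult (syllable 2, ku) is light, so stress falls on the antepenult (syllable 1, ku:r).
  → primary stress on syllable 1.
Suffixed `ku:r.ku.si:f.po:b` (4 syllables):
  Weights: 2 ku L, 3 si:f H, 4 po:b H.
  The penult (syllable 3, si:f) is heavy, so it takes stress.
  → primary stress on syllable 3.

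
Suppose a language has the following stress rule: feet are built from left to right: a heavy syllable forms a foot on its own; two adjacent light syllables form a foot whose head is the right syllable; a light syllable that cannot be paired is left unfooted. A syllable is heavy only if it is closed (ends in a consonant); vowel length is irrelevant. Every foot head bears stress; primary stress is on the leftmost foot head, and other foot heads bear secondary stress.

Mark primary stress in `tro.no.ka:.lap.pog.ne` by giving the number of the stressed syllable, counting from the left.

2

Weights: 1 tro L, 2 no L, 3 ka: L, 4 lap H, 5 pog H, 6 ne L.
Parse left to right (heavy = foot alone; LL = one foot; stranded L unfooted): (tro.ˈno) ka: (ˈlap) (ˈpog) ne.
Foot heads: 2, 4, 5.
Primary stress on the leftmost head = syllable 2.
Primary stress: syllable 2 → tro.ˈno.ka:.lap.pog.ne.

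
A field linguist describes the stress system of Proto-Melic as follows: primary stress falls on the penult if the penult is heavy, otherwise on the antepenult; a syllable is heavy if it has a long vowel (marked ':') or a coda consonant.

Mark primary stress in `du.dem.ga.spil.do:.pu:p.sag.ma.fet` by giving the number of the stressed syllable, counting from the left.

Weights: 7 sag H, 8 ma L, 9 fet H.
The penult (syllable 8, ma) is light, so stress falls on the antepenult (syllable 7, sag).
Primary stress: syllable 7 → du.dem.ga.spil.do:.pu:p.ˈsag.ma.fet.

7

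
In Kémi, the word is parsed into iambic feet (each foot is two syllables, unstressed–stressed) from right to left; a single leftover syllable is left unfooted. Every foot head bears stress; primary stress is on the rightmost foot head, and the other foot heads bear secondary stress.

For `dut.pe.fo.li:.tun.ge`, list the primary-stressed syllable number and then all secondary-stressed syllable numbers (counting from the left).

primary 6, secondary 2, 4

Parse right to left into iambic (σˈσ) feet: (dut.ˈpe) (fo.ˈli:) (tun.ˈge).
Foot heads (stressed positions): 2, 4, 6.
End Rule Rightmost: primary stress on the rightmost head = syllable 6.
Secondary stress on 2, 4: dut.ˌpe.fo.ˌli:.tun.ˈge.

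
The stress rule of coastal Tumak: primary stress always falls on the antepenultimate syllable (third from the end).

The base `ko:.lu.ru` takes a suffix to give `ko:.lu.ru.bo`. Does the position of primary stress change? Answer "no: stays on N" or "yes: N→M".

Base `ko:.lu.ru` (3 syllables):
  The word has 3 syllables; the antepenultimate syllable (third from the end) is syllable 1 (ko:).
  → primary stress on syllable 1.
Suffixed `ko:.lu.ru.bo` (4 syllables):
  The word has 4 syllables; the antepenultimate syllable (third from the end) is syllable 2 (lu).
  → primary stress on syllable 2.

yes: 1→2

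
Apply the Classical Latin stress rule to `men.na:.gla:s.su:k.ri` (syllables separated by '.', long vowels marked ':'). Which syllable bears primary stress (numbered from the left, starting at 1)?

4

Classical Latin: stress the penult if heavy (long vowel or closed), else the antepenult.
Weights: 3 gla:s H, 4 su:k H, 5 ri L.
The penult (syllable 4, su:k) is heavy, so it takes stress.
Stress on syllable 4: men.na:.gla:s.ˈsu:k.ri.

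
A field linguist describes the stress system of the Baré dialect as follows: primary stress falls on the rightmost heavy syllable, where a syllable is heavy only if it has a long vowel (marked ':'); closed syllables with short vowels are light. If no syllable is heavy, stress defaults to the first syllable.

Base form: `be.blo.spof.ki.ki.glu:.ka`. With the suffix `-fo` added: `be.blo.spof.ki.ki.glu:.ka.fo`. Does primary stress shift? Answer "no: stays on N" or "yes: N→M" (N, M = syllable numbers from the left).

Base `be.blo.spof.ki.ki.glu:.ka` (7 syllables):
  Weights: 1 be L, 2 blo L, 3 spof L, 4 ki L, 5 ki L, 6 glu: H, 7 ka L.
  Heavy syllables in the domain: 6. The rightmost is syllable 6 (glu:).
  → primary stress on syllable 6.
Suffixed `be.blo.spof.ki.ki.glu:.ka.fo` (8 syllables):
  Weights: 1 be L, 2 blo L, 3 spof L, 4 ki L, 5 ki L, 6 glu: H, 7 ka L, 8 fo L.
  Heavy syllables in the domain: 6. The rightmost is syllable 6 (glu:).
  → primary stress on syllable 6.

no: stays on 6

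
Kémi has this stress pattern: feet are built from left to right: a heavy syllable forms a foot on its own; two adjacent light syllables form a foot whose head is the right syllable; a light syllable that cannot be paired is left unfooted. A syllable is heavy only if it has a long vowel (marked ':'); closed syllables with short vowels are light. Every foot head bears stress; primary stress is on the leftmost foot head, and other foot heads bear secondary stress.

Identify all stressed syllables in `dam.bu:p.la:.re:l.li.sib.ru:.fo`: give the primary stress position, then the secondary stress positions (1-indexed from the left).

Weights: 1 dam L, 2 bu:p H, 3 la: H, 4 re:l H, 5 li L, 6 sib L, 7 ru: H, 8 fo L.
Parse left to right (heavy = foot alone; LL = one foot; stranded L unfooted): dam (ˈbu:p) (ˈla:) (ˈre:l) (li.ˈsib) (ˈru:) fo.
Foot heads: 2, 3, 4, 6, 7.
Primary stress on the leftmost head = syllable 2.
Secondary stress on 3, 4, 6, 7: dam.ˈbu:p.ˌla:.ˌre:l.li.ˌsib.ˌru:.fo.

primary 2, secondary 3, 4, 6, 7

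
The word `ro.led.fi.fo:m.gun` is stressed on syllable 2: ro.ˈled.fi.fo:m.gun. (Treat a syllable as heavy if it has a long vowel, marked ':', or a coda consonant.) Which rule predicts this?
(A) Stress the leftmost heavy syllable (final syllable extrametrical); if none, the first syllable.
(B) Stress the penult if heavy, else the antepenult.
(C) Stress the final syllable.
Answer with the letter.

A

Rule A → syllable 2 ✓.
Rule B → syllable 4 (observed: 2).
Rule C → syllable 5 (observed: 2).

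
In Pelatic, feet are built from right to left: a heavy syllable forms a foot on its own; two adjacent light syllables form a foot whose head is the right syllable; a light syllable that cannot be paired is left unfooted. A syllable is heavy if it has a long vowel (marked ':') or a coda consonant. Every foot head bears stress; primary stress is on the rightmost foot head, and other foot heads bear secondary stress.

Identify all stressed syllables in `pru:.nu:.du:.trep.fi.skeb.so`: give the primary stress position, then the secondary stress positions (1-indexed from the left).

primary 6, secondary 1, 2, 3, 4

Weights: 1 pru: H, 2 nu: H, 3 du: H, 4 trep H, 5 fi L, 6 skeb H, 7 so L.
Parse right to left (heavy = foot alone; LL = one foot; stranded L unfooted): (ˈpru:) (ˈnu:) (ˈdu:) (ˈtrep) fi (ˈskeb) so.
Foot heads: 1, 2, 3, 4, 6.
Primary stress on the rightmost head = syllable 6.
Secondary stress on 1, 2, 3, 4: ˌpru:.ˌnu:.ˌdu:.ˌtrep.fi.ˈskeb.so.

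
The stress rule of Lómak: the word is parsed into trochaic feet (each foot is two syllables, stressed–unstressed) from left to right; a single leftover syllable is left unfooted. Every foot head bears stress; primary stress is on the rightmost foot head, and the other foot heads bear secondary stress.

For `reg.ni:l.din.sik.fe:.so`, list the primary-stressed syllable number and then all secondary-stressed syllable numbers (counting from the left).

primary 5, secondary 1, 3

Parse left to right into trochaic (ˈσσ) feet: (ˈreg.ni:l) (ˈdin.sik) (ˈfe:.so).
Foot heads (stressed positions): 1, 3, 5.
End Rule Rightmost: primary stress on the rightmost head = syllable 5.
Secondary stress on 1, 3: ˌreg.ni:l.ˌdin.sik.ˈfe:.so.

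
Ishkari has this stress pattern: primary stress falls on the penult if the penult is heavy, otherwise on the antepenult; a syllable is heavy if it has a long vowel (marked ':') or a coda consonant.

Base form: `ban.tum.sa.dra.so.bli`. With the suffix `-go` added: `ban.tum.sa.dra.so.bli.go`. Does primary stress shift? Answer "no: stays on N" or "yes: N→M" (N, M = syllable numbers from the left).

yes: 4→5

Base `ban.tum.sa.dra.so.bli` (6 syllables):
  Weights: 4 dra L, 5 so L, 6 bli L.
  The penult (syllable 5, so) is light, so stress falls on the antepenult (syllable 4, dra).
  → primary stress on syllable 4.
Suffixed `ban.tum.sa.dra.so.bli.go` (7 syllables):
  Weights: 5 so L, 6 bli L, 7 go L.
  The penult (syllable 6, bli) is light, so stress falls on the antepenult (syllable 5, so).
  → primary stress on syllable 5.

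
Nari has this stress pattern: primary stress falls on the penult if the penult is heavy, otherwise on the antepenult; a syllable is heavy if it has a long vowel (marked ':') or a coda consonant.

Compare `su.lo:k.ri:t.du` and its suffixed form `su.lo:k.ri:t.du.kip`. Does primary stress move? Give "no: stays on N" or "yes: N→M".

Base `su.lo:k.ri:t.du` (4 syllables):
  Weights: 2 lo:k H, 3 ri:t H, 4 du L.
  The penult (syllable 3, ri:t) is heavy, so it takes stress.
  → primary stress on syllable 3.
Suffixed `su.lo:k.ri:t.du.kip` (5 syllables):
  Weights: 3 ri:t H, 4 du L, 5 kip H.
  The penult (syllable 4, du) is light, so stress falls on the antepenult (syllable 3, ri:t).
  → primary stress on syllable 3.

no: stays on 3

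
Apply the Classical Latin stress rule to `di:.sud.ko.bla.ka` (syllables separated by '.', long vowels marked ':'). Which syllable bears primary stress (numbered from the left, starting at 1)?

3

Classical Latin: stress the penult if heavy (long vowel or closed), else the antepenult.
Weights: 3 ko L, 4 bla L, 5 ka L.
The penult (syllable 4, bla) is light, so stress falls on the antepenult (syllable 3, ko).
Stress on syllable 3: di:.sud.ˈko.bla.ka.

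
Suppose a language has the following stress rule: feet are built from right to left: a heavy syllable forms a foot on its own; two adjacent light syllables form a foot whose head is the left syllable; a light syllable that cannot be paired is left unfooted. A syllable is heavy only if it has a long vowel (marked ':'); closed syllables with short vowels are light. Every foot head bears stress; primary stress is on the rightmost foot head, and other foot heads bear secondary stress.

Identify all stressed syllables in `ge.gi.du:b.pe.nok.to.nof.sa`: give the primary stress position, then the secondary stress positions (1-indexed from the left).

Weights: 1 ge L, 2 gi L, 3 du:b H, 4 pe L, 5 nok L, 6 to L, 7 nof L, 8 sa L.
Parse right to left (heavy = foot alone; LL = one foot; stranded L unfooted): (ˈge.gi) (ˈdu:b) pe (ˈnok.to) (ˈnof.sa).
Foot heads: 1, 3, 5, 7.
Primary stress on the rightmost head = syllable 7.
Secondary stress on 1, 3, 5: ˌge.gi.ˌdu:b.pe.ˌnok.to.ˈnof.sa.

primary 7, secondary 1, 3, 5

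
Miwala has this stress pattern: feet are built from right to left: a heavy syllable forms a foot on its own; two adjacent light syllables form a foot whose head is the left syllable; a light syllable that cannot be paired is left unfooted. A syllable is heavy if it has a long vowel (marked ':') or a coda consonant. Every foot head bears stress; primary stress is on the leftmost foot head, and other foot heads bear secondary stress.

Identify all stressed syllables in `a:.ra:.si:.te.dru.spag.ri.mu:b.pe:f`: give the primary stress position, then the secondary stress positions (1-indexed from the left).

primary 1, secondary 2, 3, 4, 6, 8, 9

Weights: 1 a: H, 2 ra: H, 3 si: H, 4 te L, 5 dru L, 6 spag H, 7 ri L, 8 mu:b H, 9 pe:f H.
Parse right to left (heavy = foot alone; LL = one foot; stranded L unfooted): (ˈa:) (ˈra:) (ˈsi:) (ˈte.dru) (ˈspag) ri (ˈmu:b) (ˈpe:f).
Foot heads: 1, 2, 3, 4, 6, 8, 9.
Primary stress on the leftmost head = syllable 1.
Secondary stress on 2, 3, 4, 6, 8, 9: ˈa:.ˌra:.ˌsi:.ˌte.dru.ˌspag.ri.ˌmu:b.ˌpe:f.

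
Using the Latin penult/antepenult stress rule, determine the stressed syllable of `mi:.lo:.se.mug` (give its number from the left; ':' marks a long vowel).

2

Classical Latin: stress the penult if heavy (long vowel or closed), else the antepenult.
Weights: 2 lo: H, 3 se L, 4 mug H.
The penult (syllable 3, se) is light, so stress falls on the antepenult (syllable 2, lo:).
Stress on syllable 2: mi:.ˈlo:.se.mug.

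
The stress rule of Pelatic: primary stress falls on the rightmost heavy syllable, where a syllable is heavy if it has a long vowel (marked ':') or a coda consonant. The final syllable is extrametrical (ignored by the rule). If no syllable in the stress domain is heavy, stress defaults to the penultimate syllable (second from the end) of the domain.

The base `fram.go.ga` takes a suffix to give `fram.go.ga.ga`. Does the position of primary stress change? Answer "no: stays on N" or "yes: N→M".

no: stays on 1

Base `fram.go.ga` (3 syllables):
  The final syllable (3, ga) is extrametrical; the stress domain is syllables 1–2.
  Weights: 1 fram H, 2 go L.
  Heavy syllables in the domain: 1. The rightmost is syllable 1 (fram).
  → primary stress on syllable 1.
Suffixed `fram.go.ga.ga` (4 syllables):
  The final syllable (4, ga) is extrametrical; the stress domain is syllables 1–3.
  Weights: 1 fram H, 2 go L, 3 ga L.
  Heavy syllables in the domain: 1. The rightmost is syllable 1 (fram).
  → primary stress on syllable 1.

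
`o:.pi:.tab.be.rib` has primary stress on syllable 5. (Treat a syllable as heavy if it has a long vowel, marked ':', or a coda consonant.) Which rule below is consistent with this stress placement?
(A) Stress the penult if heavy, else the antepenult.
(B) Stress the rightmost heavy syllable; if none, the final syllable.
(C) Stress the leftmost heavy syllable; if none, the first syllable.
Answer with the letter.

B

Rule A → syllable 3 (observed: 5).
Rule B → syllable 5 ✓.
Rule C → syllable 1 (observed: 5).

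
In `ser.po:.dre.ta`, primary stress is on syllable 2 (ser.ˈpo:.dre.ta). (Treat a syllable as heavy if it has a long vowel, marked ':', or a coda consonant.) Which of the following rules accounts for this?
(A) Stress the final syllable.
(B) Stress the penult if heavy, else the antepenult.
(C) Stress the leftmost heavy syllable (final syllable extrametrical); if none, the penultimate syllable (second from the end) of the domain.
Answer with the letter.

Rule A → syllable 4 (observed: 2).
Rule B → syllable 2 ✓.
Rule C → syllable 1 (observed: 2).

B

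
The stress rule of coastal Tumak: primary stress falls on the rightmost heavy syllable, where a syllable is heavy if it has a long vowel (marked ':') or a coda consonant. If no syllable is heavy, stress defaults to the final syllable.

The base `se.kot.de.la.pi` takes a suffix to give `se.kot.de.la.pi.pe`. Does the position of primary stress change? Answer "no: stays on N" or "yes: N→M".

no: stays on 2

Base `se.kot.de.la.pi` (5 syllables):
  Weights: 1 se L, 2 kot H, 3 de L, 4 la L, 5 pi L.
  Heavy syllables in the domain: 2. The rightmost is syllable 2 (kot).
  → primary stress on syllable 2.
Suffixed `se.kot.de.la.pi.pe` (6 syllables):
  Weights: 1 se L, 2 kot H, 3 de L, 4 la L, 5 pi L, 6 pe L.
  Heavy syllables in the domain: 2. The rightmost is syllable 2 (kot).
  → primary stress on syllable 2.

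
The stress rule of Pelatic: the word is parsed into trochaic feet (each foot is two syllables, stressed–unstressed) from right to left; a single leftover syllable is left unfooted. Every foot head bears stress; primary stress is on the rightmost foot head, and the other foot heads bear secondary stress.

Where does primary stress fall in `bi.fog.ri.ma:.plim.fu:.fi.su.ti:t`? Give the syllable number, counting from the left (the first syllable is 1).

Parse right to left into trochaic (ˈσσ) feet: bi (ˈfog.ri) (ˈma:.plim) (ˈfu:.fi) (ˈsu.ti:t). Syllable 1 is left unfooted.
Foot heads (stressed positions): 2, 4, 6, 8.
End Rule Rightmost: primary stress on the rightmost head = syllable 8.
Primary stress: syllable 8 → bi.fog.ri.ma:.plim.fu:.fi.ˈsu.ti:t.

8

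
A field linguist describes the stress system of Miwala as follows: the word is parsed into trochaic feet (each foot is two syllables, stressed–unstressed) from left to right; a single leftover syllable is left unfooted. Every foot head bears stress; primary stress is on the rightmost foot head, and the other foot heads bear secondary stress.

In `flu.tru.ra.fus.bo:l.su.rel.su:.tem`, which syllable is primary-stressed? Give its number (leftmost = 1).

Parse left to right into trochaic (ˈσσ) feet: (ˈflu.tru) (ˈra.fus) (ˈbo:l.su) (ˈrel.su:) tem. Syllable 9 is left unfooted.
Foot heads (stressed positions): 1, 3, 5, 7.
End Rule Rightmost: primary stress on the rightmost head = syllable 7.
Primary stress: syllable 7 → flu.tru.ra.fus.bo:l.su.ˈrel.su:.tem.

7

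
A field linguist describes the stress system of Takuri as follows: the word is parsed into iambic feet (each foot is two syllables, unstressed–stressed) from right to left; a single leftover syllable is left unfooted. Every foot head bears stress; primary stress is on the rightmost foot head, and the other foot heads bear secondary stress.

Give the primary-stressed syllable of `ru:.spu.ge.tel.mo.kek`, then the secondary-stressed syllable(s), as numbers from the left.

primary 6, secondary 2, 4

Parse right to left into iambic (σˈσ) feet: (ru:.ˈspu) (ge.ˈtel) (mo.ˈkek).
Foot heads (stressed positions): 2, 4, 6.
End Rule Rightmost: primary stress on the rightmost head = syllable 6.
Secondary stress on 2, 4: ru:.ˌspu.ge.ˌtel.mo.ˈkek.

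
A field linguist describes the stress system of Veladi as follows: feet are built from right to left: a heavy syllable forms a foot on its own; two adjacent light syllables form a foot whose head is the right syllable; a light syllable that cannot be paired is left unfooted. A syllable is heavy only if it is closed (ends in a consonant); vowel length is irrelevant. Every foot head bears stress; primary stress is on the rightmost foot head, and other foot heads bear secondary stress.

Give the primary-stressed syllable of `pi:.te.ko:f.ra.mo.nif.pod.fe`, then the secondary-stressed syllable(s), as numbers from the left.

primary 7, secondary 2, 3, 5, 6

Weights: 1 pi: L, 2 te L, 3 ko:f H, 4 ra L, 5 mo L, 6 nif H, 7 pod H, 8 fe L.
Parse right to left (heavy = foot alone; LL = one foot; stranded L unfooted): (pi:.ˈte) (ˈko:f) (ra.ˈmo) (ˈnif) (ˈpod) fe.
Foot heads: 2, 3, 5, 6, 7.
Primary stress on the rightmost head = syllable 7.
Secondary stress on 2, 3, 5, 6: pi:.ˌte.ˌko:f.ra.ˌmo.ˌnif.ˈpod.fe.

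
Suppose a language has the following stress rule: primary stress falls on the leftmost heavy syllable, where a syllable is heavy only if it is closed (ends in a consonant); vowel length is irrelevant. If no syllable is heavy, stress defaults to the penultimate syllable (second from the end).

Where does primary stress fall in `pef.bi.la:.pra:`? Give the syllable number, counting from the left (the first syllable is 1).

1

Weights: 1 pef H, 2 bi L, 3 la: L, 4 pra: L.
Heavy syllables in the domain: 1. The leftmost is syllable 1 (pef).
Primary stress: syllable 1 → ˈpef.bi.la:.pra:.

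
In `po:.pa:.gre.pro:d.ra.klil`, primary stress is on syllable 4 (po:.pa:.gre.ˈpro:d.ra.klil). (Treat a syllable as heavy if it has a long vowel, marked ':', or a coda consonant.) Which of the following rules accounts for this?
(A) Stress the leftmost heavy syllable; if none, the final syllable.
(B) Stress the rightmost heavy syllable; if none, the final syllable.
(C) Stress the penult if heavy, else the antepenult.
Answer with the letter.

Rule A → syllable 1 (observed: 4).
Rule B → syllable 6 (observed: 4).
Rule C → syllable 4 ✓.

C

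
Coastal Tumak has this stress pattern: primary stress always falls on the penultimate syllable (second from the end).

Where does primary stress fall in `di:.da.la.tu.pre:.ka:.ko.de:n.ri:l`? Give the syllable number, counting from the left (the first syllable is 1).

The word has 9 syllables; the penultimate syllable (second from the end) is syllable 8 (de:n).
Primary stress: syllable 8 → di:.da.la.tu.pre:.ka:.ko.ˈde:n.ri:l.

8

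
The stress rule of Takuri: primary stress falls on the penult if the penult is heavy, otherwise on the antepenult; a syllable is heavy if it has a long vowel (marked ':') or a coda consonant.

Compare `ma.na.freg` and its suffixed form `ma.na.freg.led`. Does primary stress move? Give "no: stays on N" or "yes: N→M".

yes: 1→3

Base `ma.na.freg` (3 syllables):
  Weights: 1 ma L, 2 na L, 3 freg H.
  The penult (syllable 2, na) is light, so stress falls on the antepenult (syllable 1, ma).
  → primary stress on syllable 1.
Suffixed `ma.na.freg.led` (4 syllables):
  Weights: 2 na L, 3 freg H, 4 led H.
  The penult (syllable 3, freg) is heavy, so it takes stress.
  → primary stress on syllable 3.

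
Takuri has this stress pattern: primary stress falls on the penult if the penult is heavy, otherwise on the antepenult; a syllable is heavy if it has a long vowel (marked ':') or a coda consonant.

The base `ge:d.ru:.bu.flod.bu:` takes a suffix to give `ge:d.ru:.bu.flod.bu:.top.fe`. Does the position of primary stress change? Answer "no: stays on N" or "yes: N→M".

yes: 4→6

Base `ge:d.ru:.bu.flod.bu:` (5 syllables):
  Weights: 3 bu L, 4 flod H, 5 bu: H.
  The penult (syllable 4, flod) is heavy, so it takes stress.
  → primary stress on syllable 4.
Suffixed `ge:d.ru:.bu.flod.bu:.top.fe` (7 syllables):
  Weights: 5 bu: H, 6 top H, 7 fe L.
  The penult (syllable 6, top) is heavy, so it takes stress.
  → primary stress on syllable 6.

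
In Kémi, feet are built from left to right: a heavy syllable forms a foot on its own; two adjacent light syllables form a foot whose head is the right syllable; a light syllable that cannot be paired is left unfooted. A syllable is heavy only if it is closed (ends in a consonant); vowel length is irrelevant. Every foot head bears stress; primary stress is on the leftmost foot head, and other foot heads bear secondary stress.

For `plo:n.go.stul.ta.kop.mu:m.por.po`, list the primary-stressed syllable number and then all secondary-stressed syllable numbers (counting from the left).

primary 1, secondary 3, 5, 6, 7

Weights: 1 plo:n H, 2 go L, 3 stul H, 4 ta L, 5 kop H, 6 mu:m H, 7 por H, 8 po L.
Parse left to right (heavy = foot alone; LL = one foot; stranded L unfooted): (ˈplo:n) go (ˈstul) ta (ˈkop) (ˈmu:m) (ˈpor) po.
Foot heads: 1, 3, 5, 6, 7.
Primary stress on the leftmost head = syllable 1.
Secondary stress on 3, 5, 6, 7: ˈplo:n.go.ˌstul.ta.ˌkop.ˌmu:m.ˌpor.po.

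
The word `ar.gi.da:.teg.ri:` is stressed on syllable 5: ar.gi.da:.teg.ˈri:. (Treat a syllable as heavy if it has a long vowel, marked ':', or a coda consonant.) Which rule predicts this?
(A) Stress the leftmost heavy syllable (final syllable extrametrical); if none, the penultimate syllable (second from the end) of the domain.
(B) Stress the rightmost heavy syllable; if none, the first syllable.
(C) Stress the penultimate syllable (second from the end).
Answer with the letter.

B

Rule A → syllable 1 (observed: 5).
Rule B → syllable 5 ✓.
Rule C → syllable 4 (observed: 5).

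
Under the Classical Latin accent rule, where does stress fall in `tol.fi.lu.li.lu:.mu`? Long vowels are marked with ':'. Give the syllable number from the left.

5

Classical Latin: stress the penult if heavy (long vowel or closed), else the antepenult.
Weights: 4 li L, 5 lu: H, 6 mu L.
The penult (syllable 5, lu:) is heavy, so it takes stress.
Stress on syllable 5: tol.fi.lu.li.ˈlu:.mu.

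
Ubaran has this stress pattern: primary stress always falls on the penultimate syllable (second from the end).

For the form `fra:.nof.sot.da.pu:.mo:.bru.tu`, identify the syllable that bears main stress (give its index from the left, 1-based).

The word has 8 syllables; the penultimate syllable (second from the end) is syllable 7 (bru).
Primary stress: syllable 7 → fra:.nof.sot.da.pu:.mo:.ˈbru.tu.

7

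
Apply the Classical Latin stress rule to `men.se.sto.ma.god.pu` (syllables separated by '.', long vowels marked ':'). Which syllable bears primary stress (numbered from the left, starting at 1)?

Classical Latin: stress the penult if heavy (long vowel or closed), else the antepenult.
Weights: 4 ma L, 5 god H, 6 pu L.
The penult (syllable 5, god) is heavy, so it takes stress.
Stress on syllable 5: men.se.sto.ma.ˈgod.pu.

5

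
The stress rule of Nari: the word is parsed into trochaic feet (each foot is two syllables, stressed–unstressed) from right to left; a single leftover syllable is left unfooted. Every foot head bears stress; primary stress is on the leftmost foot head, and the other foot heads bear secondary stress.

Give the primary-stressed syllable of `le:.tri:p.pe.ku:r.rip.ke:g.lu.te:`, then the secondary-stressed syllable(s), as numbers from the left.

primary 1, secondary 3, 5, 7

Parse right to left into trochaic (ˈσσ) feet: (ˈle:.tri:p) (ˈpe.ku:r) (ˈrip.ke:g) (ˈlu.te:).
Foot heads (stressed positions): 1, 3, 5, 7.
End Rule Leftmost: primary stress on the leftmost head = syllable 1.
Secondary stress on 3, 5, 7: ˈle:.tri:p.ˌpe.ku:r.ˌrip.ke:g.ˌlu.te:.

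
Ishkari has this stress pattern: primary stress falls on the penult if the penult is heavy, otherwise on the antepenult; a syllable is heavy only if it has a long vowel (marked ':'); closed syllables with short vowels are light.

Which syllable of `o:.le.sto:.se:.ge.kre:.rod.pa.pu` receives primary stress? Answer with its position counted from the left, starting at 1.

Weights: 7 rod L, 8 pa L, 9 pu L.
The penult (syllable 8, pa) is light, so stress falls on the antepenult (syllable 7, rod).
Primary stress: syllable 7 → o:.le.sto:.se:.ge.kre:.ˈrod.pa.pu.

7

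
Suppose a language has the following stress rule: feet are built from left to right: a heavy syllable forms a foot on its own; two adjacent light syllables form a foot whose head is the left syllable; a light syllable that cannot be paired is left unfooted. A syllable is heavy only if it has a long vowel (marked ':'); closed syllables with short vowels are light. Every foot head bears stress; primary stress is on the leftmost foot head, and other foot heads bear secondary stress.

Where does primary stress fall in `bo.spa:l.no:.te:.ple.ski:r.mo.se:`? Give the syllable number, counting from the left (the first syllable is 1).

Weights: 1 bo L, 2 spa:l H, 3 no: H, 4 te: H, 5 ple L, 6 ski:r H, 7 mo L, 8 se: H.
Parse left to right (heavy = foot alone; LL = one foot; stranded L unfooted): bo (ˈspa:l) (ˈno:) (ˈte:) ple (ˈski:r) mo (ˈse:).
Foot heads: 2, 3, 4, 6, 8.
Primary stress on the leftmost head = syllable 2.
Primary stress: syllable 2 → bo.ˈspa:l.no:.te:.ple.ski:r.mo.se:.

2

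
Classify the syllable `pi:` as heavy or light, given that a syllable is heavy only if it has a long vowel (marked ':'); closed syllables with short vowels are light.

heavy

`pi:`: long vowel, open (no coda). Long vowel → heavy.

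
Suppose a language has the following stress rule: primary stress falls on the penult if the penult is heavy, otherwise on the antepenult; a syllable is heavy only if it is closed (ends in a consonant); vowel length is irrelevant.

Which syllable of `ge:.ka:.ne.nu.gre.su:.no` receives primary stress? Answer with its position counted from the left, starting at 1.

Weights: 5 gre L, 6 su: L, 7 no L.
The penult (syllable 6, su:) is light, so stress falls on the antepenult (syllable 5, gre).
Primary stress: syllable 5 → ge:.ka:.ne.nu.ˈgre.su:.no.

5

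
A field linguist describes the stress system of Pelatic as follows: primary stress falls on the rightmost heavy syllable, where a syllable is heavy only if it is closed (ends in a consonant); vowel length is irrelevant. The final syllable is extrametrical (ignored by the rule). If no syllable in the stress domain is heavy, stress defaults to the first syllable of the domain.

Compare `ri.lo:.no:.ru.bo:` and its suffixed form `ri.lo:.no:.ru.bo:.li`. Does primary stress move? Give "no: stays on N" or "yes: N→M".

no: stays on 1

Base `ri.lo:.no:.ru.bo:` (5 syllables):
  The final syllable (5, bo:) is extrametrical; the stress domain is syllables 1–4.
  Weights: 1 ri L, 2 lo: L, 3 no: L, 4 ru L.
  No heavy syllable in the domain; default to the first syllable of the domain = syllable 1.
  → primary stress on syllable 1.
Suffixed `ri.lo:.no:.ru.bo:.li` (6 syllables):
  The final syllable (6, li) is extrametrical; the stress domain is syllables 1–5.
  Weights: 1 ri L, 2 lo: L, 3 no: L, 4 ru L, 5 bo: L.
  No heavy syllable in the domain; default to the first syllable of the domain = syllable 1.
  → primary stress on syllable 1.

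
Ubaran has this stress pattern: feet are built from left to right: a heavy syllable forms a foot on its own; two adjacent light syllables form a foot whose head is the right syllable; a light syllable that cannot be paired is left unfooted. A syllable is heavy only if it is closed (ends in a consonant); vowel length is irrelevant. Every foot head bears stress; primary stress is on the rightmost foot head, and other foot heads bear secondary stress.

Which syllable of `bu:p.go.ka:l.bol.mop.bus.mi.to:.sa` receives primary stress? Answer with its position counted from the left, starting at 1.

Weights: 1 bu:p H, 2 go L, 3 ka:l H, 4 bol H, 5 mop H, 6 bus H, 7 mi L, 8 to: L, 9 sa L.
Parse left to right (heavy = foot alone; LL = one foot; stranded L unfooted): (ˈbu:p) go (ˈka:l) (ˈbol) (ˈmop) (ˈbus) (mi.ˈto:) sa.
Foot heads: 1, 3, 4, 5, 6, 8.
Primary stress on the rightmost head = syllable 8.
Primary stress: syllable 8 → bu:p.go.ka:l.bol.mop.bus.mi.ˈto:.sa.

8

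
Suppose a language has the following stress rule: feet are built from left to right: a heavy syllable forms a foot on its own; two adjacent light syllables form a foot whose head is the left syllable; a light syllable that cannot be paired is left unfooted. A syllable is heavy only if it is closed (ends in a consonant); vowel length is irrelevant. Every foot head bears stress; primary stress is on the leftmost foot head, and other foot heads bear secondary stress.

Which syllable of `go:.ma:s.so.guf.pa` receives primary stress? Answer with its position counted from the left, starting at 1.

2

Weights: 1 go: L, 2 ma:s H, 3 so L, 4 guf H, 5 pa L.
Parse left to right (heavy = foot alone; LL = one foot; stranded L unfooted): go: (ˈma:s) so (ˈguf) pa.
Foot heads: 2, 4.
Primary stress on the leftmost head = syllable 2.
Primary stress: syllable 2 → go:.ˈma:s.so.guf.pa.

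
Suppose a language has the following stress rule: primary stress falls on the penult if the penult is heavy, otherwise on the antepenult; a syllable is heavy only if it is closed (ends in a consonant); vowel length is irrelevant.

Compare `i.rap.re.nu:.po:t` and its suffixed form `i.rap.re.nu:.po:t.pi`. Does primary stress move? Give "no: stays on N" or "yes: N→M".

Base `i.rap.re.nu:.po:t` (5 syllables):
  Weights: 3 re L, 4 nu: L, 5 po:t H.
  The penult (syllable 4, nu:) is light, so stress falls on the antepenult (syllable 3, re).
  → primary stress on syllable 3.
Suffixed `i.rap.re.nu:.po:t.pi` (6 syllables):
  Weights: 4 nu: L, 5 po:t H, 6 pi L.
  The penult (syllable 5, po:t) is heavy, so it takes stress.
  → primary stress on syllable 5.

yes: 3→5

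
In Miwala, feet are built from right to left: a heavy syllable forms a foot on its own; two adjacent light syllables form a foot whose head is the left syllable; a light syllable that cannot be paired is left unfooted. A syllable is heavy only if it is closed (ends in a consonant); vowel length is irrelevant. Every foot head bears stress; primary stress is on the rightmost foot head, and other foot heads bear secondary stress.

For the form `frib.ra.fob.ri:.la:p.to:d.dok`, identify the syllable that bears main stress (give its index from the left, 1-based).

Weights: 1 frib H, 2 ra L, 3 fob H, 4 ri: L, 5 la:p H, 6 to:d H, 7 dok H.
Parse right to left (heavy = foot alone; LL = one foot; stranded L unfooted): (ˈfrib) ra (ˈfob) ri: (ˈla:p) (ˈto:d) (ˈdok).
Foot heads: 1, 3, 5, 6, 7.
Primary stress on the rightmost head = syllable 7.
Primary stress: syllable 7 → frib.ra.fob.ri:.la:p.to:d.ˈdok.

7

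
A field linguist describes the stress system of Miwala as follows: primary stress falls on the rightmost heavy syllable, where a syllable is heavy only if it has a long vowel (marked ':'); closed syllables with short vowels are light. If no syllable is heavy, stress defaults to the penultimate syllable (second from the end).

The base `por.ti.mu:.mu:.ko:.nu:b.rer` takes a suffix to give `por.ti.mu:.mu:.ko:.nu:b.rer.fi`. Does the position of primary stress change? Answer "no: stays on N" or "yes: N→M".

Base `por.ti.mu:.mu:.ko:.nu:b.rer` (7 syllables):
  Weights: 1 por L, 2 ti L, 3 mu: H, 4 mu: H, 5 ko: H, 6 nu:b H, 7 rer L.
  Heavy syllables in the domain: 3, 4, 5, 6. The rightmost is syllable 6 (nu:b).
  → primary stress on syllable 6.
Suffixed `por.ti.mu:.mu:.ko:.nu:b.rer.fi` (8 syllables):
  Weights: 1 por L, 2 ti L, 3 mu: H, 4 mu: H, 5 ko: H, 6 nu:b H, 7 rer L, 8 fi L.
  Heavy syllables in the domain: 3, 4, 5, 6. The rightmost is syllable 6 (nu:b).
  → primary stress on syllable 6.

no: stays on 6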